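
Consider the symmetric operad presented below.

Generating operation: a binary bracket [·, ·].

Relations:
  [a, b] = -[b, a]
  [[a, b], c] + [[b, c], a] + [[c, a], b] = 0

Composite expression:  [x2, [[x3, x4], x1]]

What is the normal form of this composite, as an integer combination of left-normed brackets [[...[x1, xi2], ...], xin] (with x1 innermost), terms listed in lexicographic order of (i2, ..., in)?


[[[x1, x3], x4], x2] - [[[x1, x4], x3], x2]

A multilinear Lie element is pinned by x1-initial words (x1 innermost).
Composite bracket: [x2, [[x3, x4], x1]]
The bracket unfolds into 8 signed words via [a, b] = ab - ba (2^3 = 8).
Words beginning with x1 determine it all:
  x1x3x4x2 appears with sign +1, giving the term +[[[x1, x3], x4], x2]
  x1x4x3x2 appears with sign -1, giving the term -[[[x1, x4], x3], x2]


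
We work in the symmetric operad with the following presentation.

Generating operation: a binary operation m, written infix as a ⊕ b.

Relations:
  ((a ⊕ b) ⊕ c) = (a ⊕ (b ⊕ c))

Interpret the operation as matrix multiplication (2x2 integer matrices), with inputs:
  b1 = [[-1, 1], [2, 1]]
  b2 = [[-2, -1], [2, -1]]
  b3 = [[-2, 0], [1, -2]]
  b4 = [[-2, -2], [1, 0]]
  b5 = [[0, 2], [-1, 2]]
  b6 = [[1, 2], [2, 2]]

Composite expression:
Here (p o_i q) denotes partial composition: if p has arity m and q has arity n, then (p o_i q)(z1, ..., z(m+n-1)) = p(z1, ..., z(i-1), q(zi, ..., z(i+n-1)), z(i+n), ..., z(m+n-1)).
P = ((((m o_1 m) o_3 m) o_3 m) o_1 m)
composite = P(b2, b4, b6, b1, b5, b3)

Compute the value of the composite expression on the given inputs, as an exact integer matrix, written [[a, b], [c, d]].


[[134, -168], [-170, 216]]

(b2 ⊕ b4) = [[3, 4], [-5, -4]]
((b2 ⊕ b4) ⊕ b6) = [[11, 14], [-13, -18]]
(b1 ⊕ b5) = [[-1, 0], [-1, 6]]
((b1 ⊕ b5) ⊕ b3) = [[2, 0], [8, -12]]
(((b2 ⊕ b4) ⊕ b6) ⊕ ((b1 ⊕ b5) ⊕ b3)) = [[134, -168], [-170, 216]]


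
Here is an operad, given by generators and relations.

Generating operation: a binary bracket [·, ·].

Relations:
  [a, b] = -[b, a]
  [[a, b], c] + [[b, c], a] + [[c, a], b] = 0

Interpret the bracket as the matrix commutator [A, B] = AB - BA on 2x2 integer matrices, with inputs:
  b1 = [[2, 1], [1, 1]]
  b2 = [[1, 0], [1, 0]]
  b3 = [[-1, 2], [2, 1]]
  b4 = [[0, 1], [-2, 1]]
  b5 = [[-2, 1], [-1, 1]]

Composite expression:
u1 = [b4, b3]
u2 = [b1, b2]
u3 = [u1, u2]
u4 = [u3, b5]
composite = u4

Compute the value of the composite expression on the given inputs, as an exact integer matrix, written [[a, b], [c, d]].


[[0, -24], [-24, 0]]

[b4, b3] = [[6, 0], [6, -6]]
[b1, b2] = [[1, -1], [0, -1]]
[[b4, b3], [b1, b2]] = [[6, -12], [12, -6]]
[[[b4, b3], [b1, b2]], b5] = [[0, -24], [-24, 0]]


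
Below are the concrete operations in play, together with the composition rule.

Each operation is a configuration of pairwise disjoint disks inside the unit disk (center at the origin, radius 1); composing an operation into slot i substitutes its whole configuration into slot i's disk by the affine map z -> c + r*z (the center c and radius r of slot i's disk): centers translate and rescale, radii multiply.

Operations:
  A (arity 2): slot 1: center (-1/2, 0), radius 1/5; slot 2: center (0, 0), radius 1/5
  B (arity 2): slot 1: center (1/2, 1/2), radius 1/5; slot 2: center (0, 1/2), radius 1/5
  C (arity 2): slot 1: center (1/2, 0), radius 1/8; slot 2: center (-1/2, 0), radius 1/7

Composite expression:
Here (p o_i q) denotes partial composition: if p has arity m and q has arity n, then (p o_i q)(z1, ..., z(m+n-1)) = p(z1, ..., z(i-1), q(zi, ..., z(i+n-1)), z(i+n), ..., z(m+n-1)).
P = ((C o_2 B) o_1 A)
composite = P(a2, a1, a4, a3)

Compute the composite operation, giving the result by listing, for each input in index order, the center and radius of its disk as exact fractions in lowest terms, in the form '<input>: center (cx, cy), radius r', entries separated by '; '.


a1: center (1/2, 0), radius 1/40; a2: center (7/16, 0), radius 1/40; a3: center (-1/2, 1/14), radius 1/35; a4: center (-3/7, 1/14), radius 1/35

Each a-disk chains the slot maps above it in C; radii multiply.
input a2: applying the 2 nested substitutions gives center (7/16, 0), radius 1/40
input a1: applying the 2 nested substitutions gives center (1/2, 0), radius 1/40
input a4: applying the 2 nested substitutions gives center (-3/7, 1/14), radius 1/35
input a3: applying the 2 nested substitutions gives center (-1/2, 1/14), radius 1/35


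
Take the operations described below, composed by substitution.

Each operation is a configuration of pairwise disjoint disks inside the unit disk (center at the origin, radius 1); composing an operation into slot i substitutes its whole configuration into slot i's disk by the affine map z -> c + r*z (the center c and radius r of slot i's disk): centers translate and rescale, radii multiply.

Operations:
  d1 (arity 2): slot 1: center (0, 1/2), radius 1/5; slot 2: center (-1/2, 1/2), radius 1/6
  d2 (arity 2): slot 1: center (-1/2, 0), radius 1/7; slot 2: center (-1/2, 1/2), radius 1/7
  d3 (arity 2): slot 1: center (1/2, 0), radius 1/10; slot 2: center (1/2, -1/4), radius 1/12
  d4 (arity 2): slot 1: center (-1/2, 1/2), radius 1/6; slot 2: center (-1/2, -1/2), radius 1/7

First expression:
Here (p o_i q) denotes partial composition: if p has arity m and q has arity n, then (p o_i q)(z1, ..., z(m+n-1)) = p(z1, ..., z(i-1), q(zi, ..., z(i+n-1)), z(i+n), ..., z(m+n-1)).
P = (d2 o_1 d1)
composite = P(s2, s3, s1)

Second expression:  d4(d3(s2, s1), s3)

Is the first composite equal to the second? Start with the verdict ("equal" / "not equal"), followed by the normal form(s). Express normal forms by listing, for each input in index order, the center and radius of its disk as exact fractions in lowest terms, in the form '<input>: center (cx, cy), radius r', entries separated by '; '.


not equal; first: s1: center (-1/2, 1/2), radius 1/7; s2: center (-1/2, 1/14), radius 1/35; s3: center (-4/7, 1/14), radius 1/42; second: s1: center (-5/12, 11/24), radius 1/72; s2: center (-5/12, 1/2), radius 1/60; s3: center (-1/2, -1/2), radius 1/7

The first expression, normalized: s1: center (-1/2, 1/2), radius 1/7; s2: center (-1/2, 1/14), radius 1/35; s3: center (-4/7, 1/14), radius 1/42
The second expression, normalized: s1: center (-5/12, 11/24), radius 1/72; s2: center (-5/12, 1/2), radius 1/60; s3: center (-1/2, -1/2), radius 1/7
No match — not equal.


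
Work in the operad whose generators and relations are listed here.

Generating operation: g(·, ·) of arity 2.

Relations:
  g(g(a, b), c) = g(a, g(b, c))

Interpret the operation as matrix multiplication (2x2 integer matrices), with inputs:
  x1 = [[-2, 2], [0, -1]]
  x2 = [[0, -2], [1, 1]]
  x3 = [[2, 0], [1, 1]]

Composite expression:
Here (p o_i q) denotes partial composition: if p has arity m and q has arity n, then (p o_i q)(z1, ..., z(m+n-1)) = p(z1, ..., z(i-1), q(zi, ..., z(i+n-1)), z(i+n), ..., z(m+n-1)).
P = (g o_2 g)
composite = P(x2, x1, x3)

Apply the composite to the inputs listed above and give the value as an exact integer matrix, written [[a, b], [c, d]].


[[2, 2], [-3, 1]]

g(x1, x3) = [[-2, 2], [-1, -1]]
g(x2, g(x1, x3)) = [[2, 2], [-3, 1]]


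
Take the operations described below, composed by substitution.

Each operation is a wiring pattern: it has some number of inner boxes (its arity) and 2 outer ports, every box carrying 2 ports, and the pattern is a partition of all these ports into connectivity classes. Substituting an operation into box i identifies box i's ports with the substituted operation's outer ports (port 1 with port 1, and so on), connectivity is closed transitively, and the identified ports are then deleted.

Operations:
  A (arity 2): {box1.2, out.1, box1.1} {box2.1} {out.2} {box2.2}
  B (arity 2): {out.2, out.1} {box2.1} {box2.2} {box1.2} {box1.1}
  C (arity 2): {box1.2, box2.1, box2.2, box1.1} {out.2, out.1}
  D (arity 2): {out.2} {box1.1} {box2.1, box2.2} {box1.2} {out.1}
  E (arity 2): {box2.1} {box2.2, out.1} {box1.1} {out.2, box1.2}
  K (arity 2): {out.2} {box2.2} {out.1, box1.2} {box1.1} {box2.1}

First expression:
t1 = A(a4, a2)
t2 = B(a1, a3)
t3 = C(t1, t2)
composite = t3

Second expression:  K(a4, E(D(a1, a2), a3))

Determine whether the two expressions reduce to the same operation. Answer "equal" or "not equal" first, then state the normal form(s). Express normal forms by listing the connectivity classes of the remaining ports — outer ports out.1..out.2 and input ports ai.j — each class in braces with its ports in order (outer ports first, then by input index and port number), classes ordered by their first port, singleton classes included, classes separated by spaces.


not equal; first: {out.1, out.2} {a1.1} {a1.2} {a2.1} {a2.2} {a3.1} {a3.2} {a4.1, a4.2}; second: {out.1, a4.2} {out.2} {a1.1} {a1.2} {a2.1, a2.2} {a3.1} {a3.2} {a4.1}

Normal form of the first expression: {out.1, out.2} {a1.1} {a1.2} {a2.1} {a2.2} {a3.1} {a3.2} {a4.1, a4.2}
Normal form of the second expression: {out.1, a4.2} {out.2} {a1.1} {a1.2} {a2.1, a2.2} {a3.1} {a3.2} {a4.1}
They disagree, so not equal.


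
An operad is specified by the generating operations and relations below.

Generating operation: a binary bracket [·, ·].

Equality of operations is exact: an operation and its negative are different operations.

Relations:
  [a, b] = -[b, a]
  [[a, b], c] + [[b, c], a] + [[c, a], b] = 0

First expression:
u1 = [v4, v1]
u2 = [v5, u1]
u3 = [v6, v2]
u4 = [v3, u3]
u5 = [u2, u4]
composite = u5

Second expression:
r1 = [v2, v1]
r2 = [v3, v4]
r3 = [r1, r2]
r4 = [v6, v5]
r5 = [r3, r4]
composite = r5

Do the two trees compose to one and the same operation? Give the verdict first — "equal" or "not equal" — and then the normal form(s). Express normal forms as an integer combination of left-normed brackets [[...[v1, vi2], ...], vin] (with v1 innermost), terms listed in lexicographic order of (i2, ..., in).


The first composite normalizes to [[[[[v1, v4], v5], v2], v6], v3] - [[[[[v1, v4], v5], v3], v2], v6] + [[[[[v1, v4], v5], v3], v6], v2] - [[[[[v1, v4], v5], v6], v2], v3]
The second composite normalizes to [[[[[v1, v2], v3], v4], v5], v6] - [[[[[v1, v2], v3], v4], v6], v5] - [[[[[v1, v2], v4], v3], v5], v6] + [[[[[v1, v2], v4], v3], v6], v5]
No match — not equal.

not equal — first [[[[[v1, v4], v5], v2], v6], v3] - [[[[[v1, v4], v5], v3], v2], v6] + [[[[[v1, v4], v5], v3], v6], v2] - [[[[[v1, v4], v5], v6], v2], v3], second [[[[[v1, v2], v3], v4], v5], v6] - [[[[[v1, v2], v3], v4], v6], v5] - [[[[[v1, v2], v4], v3], v5], v6] + [[[[[v1, v2], v4], v3], v6], v5]


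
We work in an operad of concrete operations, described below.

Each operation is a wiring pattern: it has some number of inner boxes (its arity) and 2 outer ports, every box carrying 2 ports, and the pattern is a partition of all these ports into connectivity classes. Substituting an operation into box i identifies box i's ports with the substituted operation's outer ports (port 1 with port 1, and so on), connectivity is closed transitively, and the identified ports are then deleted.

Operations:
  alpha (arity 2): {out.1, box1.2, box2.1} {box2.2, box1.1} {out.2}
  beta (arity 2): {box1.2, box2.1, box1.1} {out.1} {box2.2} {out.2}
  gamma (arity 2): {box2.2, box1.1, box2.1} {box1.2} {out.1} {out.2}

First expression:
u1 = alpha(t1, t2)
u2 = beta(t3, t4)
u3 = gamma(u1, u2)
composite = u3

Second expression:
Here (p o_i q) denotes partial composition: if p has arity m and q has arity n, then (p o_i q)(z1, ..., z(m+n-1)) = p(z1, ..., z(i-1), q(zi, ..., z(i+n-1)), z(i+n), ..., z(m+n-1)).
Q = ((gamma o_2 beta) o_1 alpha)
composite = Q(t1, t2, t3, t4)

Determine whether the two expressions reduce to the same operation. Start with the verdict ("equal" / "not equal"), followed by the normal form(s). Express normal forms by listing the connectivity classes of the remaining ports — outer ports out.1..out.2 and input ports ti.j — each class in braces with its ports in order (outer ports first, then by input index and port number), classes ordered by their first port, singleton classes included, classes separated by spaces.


equal — both sides give {out.1} {out.2} {t1.1, t2.2} {t1.2, t2.1} {t3.1, t3.2, t4.1} {t4.2}

Normal form of the first expression: {out.1} {out.2} {t1.1, t2.2} {t1.2, t2.1} {t3.1, t3.2, t4.1} {t4.2}
Normal form of the second expression: {out.1} {out.2} {t1.1, t2.2} {t1.2, t2.1} {t3.1, t3.2, t4.1} {t4.2}
The normal forms match — equal.


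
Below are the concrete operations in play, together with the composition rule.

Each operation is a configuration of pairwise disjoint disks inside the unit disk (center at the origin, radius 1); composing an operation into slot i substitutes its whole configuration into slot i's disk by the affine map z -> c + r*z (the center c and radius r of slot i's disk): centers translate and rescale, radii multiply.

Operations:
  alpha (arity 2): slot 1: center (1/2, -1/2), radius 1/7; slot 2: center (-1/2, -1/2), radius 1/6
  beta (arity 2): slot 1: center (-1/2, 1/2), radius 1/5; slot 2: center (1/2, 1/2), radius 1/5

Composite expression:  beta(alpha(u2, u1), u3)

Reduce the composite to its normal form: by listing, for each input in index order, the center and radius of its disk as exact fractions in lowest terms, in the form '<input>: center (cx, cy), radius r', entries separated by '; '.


u1: center (-3/5, 2/5), radius 1/30; u2: center (-2/5, 2/5), radius 1/35; u3: center (1/2, 1/2), radius 1/5

Nesting under beta composes maps z -> c + r*z down each u-path.
u2: after 2 affine steps, its disk has center (-2/5, 2/5), radius 1/35
u1: after 2 affine steps, its disk has center (-3/5, 2/5), radius 1/30
u3: after 1 affine step, its disk has center (1/2, 1/2), radius 1/5


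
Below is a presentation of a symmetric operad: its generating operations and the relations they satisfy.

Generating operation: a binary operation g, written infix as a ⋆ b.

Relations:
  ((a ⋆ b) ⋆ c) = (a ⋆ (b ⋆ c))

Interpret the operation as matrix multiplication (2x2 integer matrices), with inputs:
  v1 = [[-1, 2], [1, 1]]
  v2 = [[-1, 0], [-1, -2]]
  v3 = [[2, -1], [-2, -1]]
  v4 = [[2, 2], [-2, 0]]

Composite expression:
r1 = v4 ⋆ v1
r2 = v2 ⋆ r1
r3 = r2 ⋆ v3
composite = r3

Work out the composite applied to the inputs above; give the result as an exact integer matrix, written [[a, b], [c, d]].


(v4 ⋆ v1) = [[0, 6], [2, -4]]
(v2 ⋆ (v4 ⋆ v1)) = [[0, -6], [-4, 2]]
((v2 ⋆ (v4 ⋆ v1)) ⋆ v3) = [[12, 6], [-12, 2]]

[[12, 6], [-12, 2]]


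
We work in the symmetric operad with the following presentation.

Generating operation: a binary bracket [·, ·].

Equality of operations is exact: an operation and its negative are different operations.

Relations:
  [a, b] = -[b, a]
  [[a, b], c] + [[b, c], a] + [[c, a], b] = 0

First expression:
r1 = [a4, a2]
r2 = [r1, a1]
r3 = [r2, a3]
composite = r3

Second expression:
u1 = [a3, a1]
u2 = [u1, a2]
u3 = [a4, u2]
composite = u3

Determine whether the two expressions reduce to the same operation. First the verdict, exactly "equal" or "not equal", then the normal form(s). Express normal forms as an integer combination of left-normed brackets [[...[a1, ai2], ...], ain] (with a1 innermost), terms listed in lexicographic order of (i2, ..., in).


Reducing the first expression gives [[[a1, a2], a4], a3] - [[[a1, a4], a2], a3]
Reducing the second expression gives [[[a1, a3], a2], a4]
Different reductions; not equal.

not equal — first [[[a1, a2], a4], a3] - [[[a1, a4], a2], a3], second [[[a1, a3], a2], a4]


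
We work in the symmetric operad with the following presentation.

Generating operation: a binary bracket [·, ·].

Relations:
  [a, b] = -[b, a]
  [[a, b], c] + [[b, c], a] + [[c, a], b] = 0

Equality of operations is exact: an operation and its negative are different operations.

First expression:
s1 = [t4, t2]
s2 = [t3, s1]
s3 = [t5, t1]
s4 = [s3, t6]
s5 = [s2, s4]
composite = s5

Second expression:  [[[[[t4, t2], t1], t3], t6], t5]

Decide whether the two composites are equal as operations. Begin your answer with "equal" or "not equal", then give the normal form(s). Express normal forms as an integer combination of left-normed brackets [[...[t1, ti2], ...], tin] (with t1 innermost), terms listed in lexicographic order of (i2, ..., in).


not equal — first [[[[[t1, t5], t6], t2], t4], t3] - [[[[[t1, t5], t6], t3], t2], t4] + [[[[[t1, t5], t6], t3], t4], t2] - [[[[[t1, t5], t6], t4], t2], t3], second [[[[[t1, t2], t4], t3], t6], t5] - [[[[[t1, t4], t2], t3], t6], t5]

The first expression reduces to [[[[[t1, t5], t6], t2], t4], t3] - [[[[[t1, t5], t6], t3], t2], t4] + [[[[[t1, t5], t6], t3], t4], t2] - [[[[[t1, t5], t6], t4], t2], t3]
The second expression reduces to [[[[[t1, t2], t4], t3], t6], t5] - [[[[[t1, t4], t2], t3], t6], t5]
The normal forms differ: not equal.


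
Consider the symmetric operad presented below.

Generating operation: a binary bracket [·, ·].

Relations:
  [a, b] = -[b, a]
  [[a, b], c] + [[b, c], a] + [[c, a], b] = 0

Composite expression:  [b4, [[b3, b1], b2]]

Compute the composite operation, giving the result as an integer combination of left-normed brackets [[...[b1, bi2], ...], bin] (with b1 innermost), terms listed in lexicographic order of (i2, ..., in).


[[[b1, b3], b2], b4]

Skip Jacobi rewriting: expand, keep b1-initial words, read off terms.
Composite bracket: [b4, [[b3, b1], b2]]
The bracket unfolds into 8 signed words via [a, b] = ab - ba (2^3 = 8).
Keep just the words that open with b1:
  b1b3b2b4 appears with sign +1, giving the term +[[[b1, b3], b2], b4]


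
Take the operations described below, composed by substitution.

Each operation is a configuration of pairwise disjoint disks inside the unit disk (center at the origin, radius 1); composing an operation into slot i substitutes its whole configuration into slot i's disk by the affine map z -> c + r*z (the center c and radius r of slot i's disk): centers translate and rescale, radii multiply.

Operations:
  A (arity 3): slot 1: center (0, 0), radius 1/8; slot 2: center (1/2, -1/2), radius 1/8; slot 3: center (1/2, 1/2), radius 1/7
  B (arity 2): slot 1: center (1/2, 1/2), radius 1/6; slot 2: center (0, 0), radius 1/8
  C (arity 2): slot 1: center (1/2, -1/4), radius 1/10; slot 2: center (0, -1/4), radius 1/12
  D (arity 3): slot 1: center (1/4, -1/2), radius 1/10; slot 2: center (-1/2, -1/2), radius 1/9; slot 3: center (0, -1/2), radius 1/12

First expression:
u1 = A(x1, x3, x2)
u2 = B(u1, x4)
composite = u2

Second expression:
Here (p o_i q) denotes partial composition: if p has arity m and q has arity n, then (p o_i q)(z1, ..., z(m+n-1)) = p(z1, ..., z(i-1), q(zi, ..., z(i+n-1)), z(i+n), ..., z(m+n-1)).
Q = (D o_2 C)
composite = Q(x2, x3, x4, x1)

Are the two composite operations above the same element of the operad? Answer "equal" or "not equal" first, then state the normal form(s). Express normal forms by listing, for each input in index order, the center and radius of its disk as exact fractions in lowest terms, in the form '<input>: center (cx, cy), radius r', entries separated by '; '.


not equal; first: x1: center (1/2, 1/2), radius 1/48; x2: center (7/12, 7/12), radius 1/42; x3: center (7/12, 5/12), radius 1/48; x4: center (0, 0), radius 1/8; second: x1: center (0, -1/2), radius 1/12; x2: center (1/4, -1/2), radius 1/10; x3: center (-4/9, -19/36), radius 1/90; x4: center (-1/2, -19/36), radius 1/108


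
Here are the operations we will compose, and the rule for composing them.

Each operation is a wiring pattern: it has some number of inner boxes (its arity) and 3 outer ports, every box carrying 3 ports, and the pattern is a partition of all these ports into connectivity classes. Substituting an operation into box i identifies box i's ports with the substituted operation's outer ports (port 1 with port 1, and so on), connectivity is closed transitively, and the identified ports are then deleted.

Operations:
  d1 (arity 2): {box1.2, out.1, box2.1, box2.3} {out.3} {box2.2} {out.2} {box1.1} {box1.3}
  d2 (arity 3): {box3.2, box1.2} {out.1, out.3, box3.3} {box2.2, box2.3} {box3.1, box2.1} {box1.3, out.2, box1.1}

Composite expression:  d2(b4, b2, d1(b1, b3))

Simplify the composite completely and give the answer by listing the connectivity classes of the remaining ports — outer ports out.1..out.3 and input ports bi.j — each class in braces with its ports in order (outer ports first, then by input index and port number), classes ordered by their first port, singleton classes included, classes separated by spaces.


{out.1, out.3} {out.2, b4.1, b4.3} {b1.1} {b1.2, b2.1, b3.1, b3.3} {b1.3} {b2.2, b2.3} {b3.2} {b4.2}

Connectivity passes through glued d2-boundaries; trace each wire chain.
stage d1: inputs (b1, b3), connectivity {out.1, b1.2, b3.1, b3.3} {out.2} {out.3} {b1.1} {b1.3} {b3.2}, out.j its boundary
stage d2: inputs (b4, b2, b1, b3), connectivity {out.1, out.3} {out.2, b4.1, b4.3} {b1.1} {b1.2, b2.1, b3.1, b3.3} {b1.3} {b2.2, b2.3} {b3.2} {b4.2}, out.j its boundary


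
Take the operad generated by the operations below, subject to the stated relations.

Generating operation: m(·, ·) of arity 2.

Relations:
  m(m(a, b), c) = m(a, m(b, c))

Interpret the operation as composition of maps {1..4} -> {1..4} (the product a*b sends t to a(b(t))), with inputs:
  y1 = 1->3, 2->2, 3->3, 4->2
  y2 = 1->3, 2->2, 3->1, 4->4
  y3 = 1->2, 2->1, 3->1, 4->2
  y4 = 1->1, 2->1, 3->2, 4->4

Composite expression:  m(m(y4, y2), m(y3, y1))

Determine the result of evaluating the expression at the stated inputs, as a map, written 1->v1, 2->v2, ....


m(y4, y2) = 1->2, 2->1, 3->1, 4->4
m(y3, y1) = 1->1, 2->1, 3->1, 4->1
m(m(y4, y2), m(y3, y1)) = 1->2, 2->2, 3->2, 4->2

1->2, 2->2, 3->2, 4->2


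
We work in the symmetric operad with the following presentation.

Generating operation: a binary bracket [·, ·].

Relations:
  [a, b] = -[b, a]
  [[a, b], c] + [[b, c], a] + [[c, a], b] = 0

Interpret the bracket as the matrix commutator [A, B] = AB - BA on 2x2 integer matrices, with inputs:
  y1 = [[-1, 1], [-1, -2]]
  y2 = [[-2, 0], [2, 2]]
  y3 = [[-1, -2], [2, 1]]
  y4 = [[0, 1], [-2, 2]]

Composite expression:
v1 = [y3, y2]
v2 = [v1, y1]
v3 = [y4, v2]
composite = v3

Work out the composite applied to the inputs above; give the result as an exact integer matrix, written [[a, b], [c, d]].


[y3, y2] = [[-4, -8], [-4, 4]]
[[y3, y2], y1] = [[12, 0], [-12, -12]]
[y4, [[y3, y2], y1]] = [[-12, -24], [-72, 12]]

[[-12, -24], [-72, 12]]


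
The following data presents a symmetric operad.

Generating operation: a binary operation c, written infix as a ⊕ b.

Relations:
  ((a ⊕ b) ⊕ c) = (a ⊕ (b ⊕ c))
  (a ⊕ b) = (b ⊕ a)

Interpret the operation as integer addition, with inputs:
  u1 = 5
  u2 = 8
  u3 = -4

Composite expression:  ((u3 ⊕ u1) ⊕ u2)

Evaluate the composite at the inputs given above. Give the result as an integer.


9

(u3 ⊕ u1) = 1
((u3 ⊕ u1) ⊕ u2) = 9


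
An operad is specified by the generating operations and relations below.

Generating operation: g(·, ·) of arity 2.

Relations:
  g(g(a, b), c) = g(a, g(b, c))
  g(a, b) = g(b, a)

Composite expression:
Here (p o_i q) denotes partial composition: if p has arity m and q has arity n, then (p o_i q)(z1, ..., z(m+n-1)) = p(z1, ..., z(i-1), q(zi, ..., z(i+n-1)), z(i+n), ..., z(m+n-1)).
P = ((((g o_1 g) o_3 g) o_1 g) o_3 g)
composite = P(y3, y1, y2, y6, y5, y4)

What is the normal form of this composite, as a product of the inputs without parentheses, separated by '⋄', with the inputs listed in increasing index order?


Both nesting and order wash out for g; what remains is which y's occur.
g(y3, y1) linearizes to y3 ⋄ y1
g(y2, y6) linearizes to y2 ⋄ y6
g(g(y3, y1), g(y2, y6)) linearizes to y3 ⋄ y1 ⋄ y2 ⋄ y6
g(y5, y4) linearizes to y5 ⋄ y4
g(g(g(y3, y1), g(y2, y6)), g(y5, y4)) linearizes to y3 ⋄ y1 ⋄ y2 ⋄ y6 ⋄ y5 ⋄ y4
reordering the factors by index: y1 ⋄ y2 ⋄ y3 ⋄ y4 ⋄ y5 ⋄ y6

y1 ⋄ y2 ⋄ y3 ⋄ y4 ⋄ y5 ⋄ y6


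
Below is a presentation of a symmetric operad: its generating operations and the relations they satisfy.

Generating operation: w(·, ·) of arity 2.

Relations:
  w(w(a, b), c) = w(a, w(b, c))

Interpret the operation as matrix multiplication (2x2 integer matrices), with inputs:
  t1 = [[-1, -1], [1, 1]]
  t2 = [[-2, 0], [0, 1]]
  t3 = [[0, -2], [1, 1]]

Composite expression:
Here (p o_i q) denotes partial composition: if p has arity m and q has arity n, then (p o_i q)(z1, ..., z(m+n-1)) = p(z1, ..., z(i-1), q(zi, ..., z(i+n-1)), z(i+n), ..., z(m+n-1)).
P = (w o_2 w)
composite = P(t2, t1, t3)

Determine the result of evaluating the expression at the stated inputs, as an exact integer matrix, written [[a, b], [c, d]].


[[2, -2], [1, -1]]


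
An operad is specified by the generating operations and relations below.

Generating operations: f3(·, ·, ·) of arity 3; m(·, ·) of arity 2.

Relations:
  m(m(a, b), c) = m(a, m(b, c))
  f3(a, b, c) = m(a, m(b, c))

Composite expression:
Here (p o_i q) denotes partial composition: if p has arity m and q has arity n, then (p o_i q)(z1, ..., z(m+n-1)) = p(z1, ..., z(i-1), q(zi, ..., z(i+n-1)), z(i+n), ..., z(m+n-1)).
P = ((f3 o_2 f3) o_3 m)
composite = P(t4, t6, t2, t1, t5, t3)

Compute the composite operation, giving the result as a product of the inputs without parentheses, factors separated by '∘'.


t4 ∘ t6 ∘ t2 ∘ t1 ∘ t5 ∘ t3

The f3-tree's shape is irrelevant; the t-reading-order decides.
m(t2, t1) reduces to t2 ∘ t1
f3(t6, m(t2, t1), t5) reduces to t6 ∘ t2 ∘ t1 ∘ t5
f3(t4, f3(t6, m(t2, t1), t5), t3) reduces to t4 ∘ t6 ∘ t2 ∘ t1 ∘ t5 ∘ t3


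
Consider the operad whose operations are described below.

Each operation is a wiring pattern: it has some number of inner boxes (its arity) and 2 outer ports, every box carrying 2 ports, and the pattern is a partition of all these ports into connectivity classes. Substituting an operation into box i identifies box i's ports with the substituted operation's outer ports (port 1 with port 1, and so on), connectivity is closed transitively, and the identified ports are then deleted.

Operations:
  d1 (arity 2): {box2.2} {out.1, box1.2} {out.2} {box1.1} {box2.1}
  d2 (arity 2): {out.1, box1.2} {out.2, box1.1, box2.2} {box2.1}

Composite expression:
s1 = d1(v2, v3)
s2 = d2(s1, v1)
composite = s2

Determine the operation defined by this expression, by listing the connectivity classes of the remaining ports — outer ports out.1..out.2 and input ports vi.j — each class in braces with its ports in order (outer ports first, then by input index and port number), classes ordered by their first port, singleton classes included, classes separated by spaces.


Reachability decides: close wires over d2-identified ports.
after d1, the pattern on (v2, v3) reads {out.1, v2.2} {out.2} {v2.1} {v3.1} {v3.2} (out.j = its outer ports)
after d2, the pattern on (v2, v3, v1) reads {out.1} {out.2, v1.2, v2.2} {v1.1} {v2.1} {v3.1} {v3.2} (out.j = its outer ports)

{out.1} {out.2, v1.2, v2.2} {v1.1} {v2.1} {v3.1} {v3.2}


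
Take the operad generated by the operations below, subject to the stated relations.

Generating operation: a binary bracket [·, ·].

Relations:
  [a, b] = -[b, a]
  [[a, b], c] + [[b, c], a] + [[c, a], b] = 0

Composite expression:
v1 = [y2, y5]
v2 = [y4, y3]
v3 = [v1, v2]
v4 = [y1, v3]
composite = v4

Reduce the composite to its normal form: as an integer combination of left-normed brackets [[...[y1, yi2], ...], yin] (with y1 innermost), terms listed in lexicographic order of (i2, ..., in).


-[[[[y1, y2], y5], y3], y4] + [[[[y1, y2], y5], y4], y3] + [[[[y1, y3], y4], y2], y5] - [[[[y1, y3], y4], y5], y2] - [[[[y1, y4], y3], y2], y5] + [[[[y1, y4], y3], y5], y2] + [[[[y1, y5], y2], y3], y4] - [[[[y1, y5], y2], y4], y3]


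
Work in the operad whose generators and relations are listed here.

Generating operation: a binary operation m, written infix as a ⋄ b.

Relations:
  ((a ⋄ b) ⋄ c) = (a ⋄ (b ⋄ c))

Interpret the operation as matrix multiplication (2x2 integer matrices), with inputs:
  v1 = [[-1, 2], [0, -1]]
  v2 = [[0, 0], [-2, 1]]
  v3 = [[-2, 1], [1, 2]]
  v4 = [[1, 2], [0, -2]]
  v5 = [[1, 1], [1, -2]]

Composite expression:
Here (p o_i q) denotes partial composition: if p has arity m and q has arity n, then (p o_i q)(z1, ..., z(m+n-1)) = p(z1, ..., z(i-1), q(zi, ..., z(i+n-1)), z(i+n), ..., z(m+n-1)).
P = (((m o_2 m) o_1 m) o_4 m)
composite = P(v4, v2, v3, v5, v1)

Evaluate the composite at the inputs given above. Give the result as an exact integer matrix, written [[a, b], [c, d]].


[[-10, 10], [10, -10]]

(v4 ⋄ v2) = [[-4, 2], [4, -2]]
(v5 ⋄ v1) = [[-1, 1], [-1, 4]]
(v3 ⋄ (v5 ⋄ v1)) = [[1, 2], [-3, 9]]
((v4 ⋄ v2) ⋄ (v3 ⋄ (v5 ⋄ v1))) = [[-10, 10], [10, -10]]


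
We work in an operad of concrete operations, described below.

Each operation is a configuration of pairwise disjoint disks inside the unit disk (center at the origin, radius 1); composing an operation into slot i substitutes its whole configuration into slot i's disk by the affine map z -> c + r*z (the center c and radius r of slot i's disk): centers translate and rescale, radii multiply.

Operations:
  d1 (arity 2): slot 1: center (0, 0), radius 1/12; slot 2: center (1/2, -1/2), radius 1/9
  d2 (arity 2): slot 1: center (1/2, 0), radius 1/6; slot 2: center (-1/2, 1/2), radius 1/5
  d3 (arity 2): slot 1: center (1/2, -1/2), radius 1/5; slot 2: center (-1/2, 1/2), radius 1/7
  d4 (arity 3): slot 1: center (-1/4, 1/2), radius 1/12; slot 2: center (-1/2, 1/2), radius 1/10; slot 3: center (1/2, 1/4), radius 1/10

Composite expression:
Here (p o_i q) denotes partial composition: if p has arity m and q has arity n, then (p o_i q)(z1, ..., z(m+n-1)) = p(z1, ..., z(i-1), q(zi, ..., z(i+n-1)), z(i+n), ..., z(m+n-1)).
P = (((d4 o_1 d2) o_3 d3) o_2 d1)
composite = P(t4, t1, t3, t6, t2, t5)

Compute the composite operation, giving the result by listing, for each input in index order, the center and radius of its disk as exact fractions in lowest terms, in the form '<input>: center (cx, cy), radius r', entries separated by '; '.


t1: center (-7/24, 13/24), radius 1/720; t2: center (-11/20, 11/20), radius 1/70; t3: center (-17/60, 8/15), radius 1/540; t4: center (-5/24, 1/2), radius 1/72; t5: center (1/2, 1/4), radius 1/10; t6: center (-9/20, 9/20), radius 1/50

Follow each t-input down from d4: c' goes to c + r*c', radius to r*r'.
t4: after 2 affine steps, its disk has center (-5/24, 1/2), radius 1/72
t1: after 3 affine steps, its disk has center (-7/24, 13/24), radius 1/720
t3: after 3 affine steps, its disk has center (-17/60, 8/15), radius 1/540
t6: after 2 affine steps, its disk has center (-9/20, 9/20), radius 1/50
t2: after 2 affine steps, its disk has center (-11/20, 11/20), radius 1/70
t5: after 1 affine step, its disk has center (1/2, 1/4), radius 1/10


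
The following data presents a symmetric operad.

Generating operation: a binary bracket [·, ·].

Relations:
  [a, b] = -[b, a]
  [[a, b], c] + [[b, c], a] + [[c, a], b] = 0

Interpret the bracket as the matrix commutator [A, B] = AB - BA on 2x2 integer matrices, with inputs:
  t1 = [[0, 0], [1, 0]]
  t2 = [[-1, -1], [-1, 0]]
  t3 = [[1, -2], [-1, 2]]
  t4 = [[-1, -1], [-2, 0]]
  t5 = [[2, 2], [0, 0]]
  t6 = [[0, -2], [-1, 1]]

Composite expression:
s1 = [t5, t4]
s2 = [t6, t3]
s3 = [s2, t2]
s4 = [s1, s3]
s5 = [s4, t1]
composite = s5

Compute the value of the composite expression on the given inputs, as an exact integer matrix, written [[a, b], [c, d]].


[[0, 0], [0, 0]]


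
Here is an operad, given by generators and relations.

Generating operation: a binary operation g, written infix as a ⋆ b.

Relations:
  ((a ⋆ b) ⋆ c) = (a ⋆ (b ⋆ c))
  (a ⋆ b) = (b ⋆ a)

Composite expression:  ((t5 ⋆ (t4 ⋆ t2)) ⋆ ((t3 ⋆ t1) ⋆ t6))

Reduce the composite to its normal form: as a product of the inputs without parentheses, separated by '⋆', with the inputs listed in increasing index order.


t1 ⋆ t2 ⋆ t3 ⋆ t4 ⋆ t5 ⋆ t6


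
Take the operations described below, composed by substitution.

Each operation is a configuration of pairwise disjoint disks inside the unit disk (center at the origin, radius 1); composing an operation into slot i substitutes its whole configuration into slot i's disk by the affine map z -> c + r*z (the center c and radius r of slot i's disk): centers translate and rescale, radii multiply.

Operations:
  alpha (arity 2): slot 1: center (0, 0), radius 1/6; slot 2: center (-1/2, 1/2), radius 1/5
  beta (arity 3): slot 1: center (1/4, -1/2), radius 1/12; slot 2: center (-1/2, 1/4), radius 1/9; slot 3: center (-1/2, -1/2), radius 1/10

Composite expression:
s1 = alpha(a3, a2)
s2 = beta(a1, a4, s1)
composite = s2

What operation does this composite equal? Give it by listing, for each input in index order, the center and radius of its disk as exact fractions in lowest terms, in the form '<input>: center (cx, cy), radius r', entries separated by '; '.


a1: center (1/4, -1/2), radius 1/12; a2: center (-11/20, -9/20), radius 1/50; a3: center (-1/2, -1/2), radius 1/60; a4: center (-1/2, 1/4), radius 1/9

Affine substitution under beta: radii multiply and a-centers shift.
input a1: applying the 1 nested substitution gives center (1/4, -1/2), radius 1/12
input a4: applying the 1 nested substitution gives center (-1/2, 1/4), radius 1/9
input a3: applying the 2 nested substitutions gives center (-1/2, -1/2), radius 1/60
input a2: applying the 2 nested substitutions gives center (-11/20, -9/20), radius 1/50


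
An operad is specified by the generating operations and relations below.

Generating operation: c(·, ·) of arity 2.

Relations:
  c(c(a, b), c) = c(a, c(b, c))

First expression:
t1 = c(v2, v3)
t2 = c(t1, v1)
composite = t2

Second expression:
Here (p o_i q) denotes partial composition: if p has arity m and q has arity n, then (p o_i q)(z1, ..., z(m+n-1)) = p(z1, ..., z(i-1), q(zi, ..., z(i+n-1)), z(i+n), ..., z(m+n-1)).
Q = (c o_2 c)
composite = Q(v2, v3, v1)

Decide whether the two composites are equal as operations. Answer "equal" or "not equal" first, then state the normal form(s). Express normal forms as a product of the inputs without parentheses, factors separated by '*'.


equal: each reduces to v2 * v3 * v1

The first expression, normalized: v2 * v3 * v1
The second expression, normalized: v2 * v3 * v1
Same normal form: equal.


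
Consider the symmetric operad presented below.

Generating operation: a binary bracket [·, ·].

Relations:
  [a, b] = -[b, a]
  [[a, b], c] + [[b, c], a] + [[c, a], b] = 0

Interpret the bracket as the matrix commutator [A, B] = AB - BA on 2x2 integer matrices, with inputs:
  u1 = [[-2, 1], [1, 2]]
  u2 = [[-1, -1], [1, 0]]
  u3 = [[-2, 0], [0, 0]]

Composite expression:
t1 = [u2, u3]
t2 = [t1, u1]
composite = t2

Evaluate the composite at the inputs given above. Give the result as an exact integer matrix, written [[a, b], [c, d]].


[[0, -8], [8, 0]]

[u2, u3] = [[0, -2], [-2, 0]]
[[u2, u3], u1] = [[0, -8], [8, 0]]


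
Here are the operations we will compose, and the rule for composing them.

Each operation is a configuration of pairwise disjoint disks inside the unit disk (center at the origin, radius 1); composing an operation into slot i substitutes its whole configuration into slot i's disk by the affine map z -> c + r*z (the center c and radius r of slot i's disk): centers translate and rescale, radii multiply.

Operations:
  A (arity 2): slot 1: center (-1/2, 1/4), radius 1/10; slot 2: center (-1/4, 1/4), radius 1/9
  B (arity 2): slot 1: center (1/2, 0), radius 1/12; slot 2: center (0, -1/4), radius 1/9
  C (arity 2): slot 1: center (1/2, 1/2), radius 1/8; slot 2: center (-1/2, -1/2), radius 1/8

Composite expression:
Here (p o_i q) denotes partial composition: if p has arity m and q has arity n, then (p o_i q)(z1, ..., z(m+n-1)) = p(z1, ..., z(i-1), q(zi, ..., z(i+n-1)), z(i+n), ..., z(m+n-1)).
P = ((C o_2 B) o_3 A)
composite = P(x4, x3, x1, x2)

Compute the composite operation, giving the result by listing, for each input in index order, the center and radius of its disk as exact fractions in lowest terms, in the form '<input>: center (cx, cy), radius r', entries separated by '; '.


x1: center (-73/144, -19/36), radius 1/720; x2: center (-145/288, -19/36), radius 1/648; x3: center (-7/16, -1/2), radius 1/96; x4: center (1/2, 1/2), radius 1/8

Each x-disk chains the slot maps above it in C; radii multiply.
tracing x4 down its 1-map path: center (1/2, 1/2), radius 1/8
tracing x3 down its 2-map path: center (-7/16, -1/2), radius 1/96
tracing x1 down its 3-map path: center (-73/144, -19/36), radius 1/720
tracing x2 down its 3-map path: center (-145/288, -19/36), radius 1/648


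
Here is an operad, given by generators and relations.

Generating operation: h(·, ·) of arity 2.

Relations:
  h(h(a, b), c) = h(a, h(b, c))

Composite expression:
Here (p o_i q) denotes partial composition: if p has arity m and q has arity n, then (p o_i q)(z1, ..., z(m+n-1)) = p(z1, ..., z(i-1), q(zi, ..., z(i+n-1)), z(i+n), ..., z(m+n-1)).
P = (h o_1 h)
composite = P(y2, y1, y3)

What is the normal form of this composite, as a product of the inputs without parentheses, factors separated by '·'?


y2 · y1 · y3

Under associativity of h, the answer is the y's in reading order.
h(y2, y1) spells out as y2 · y1
h(h(y2, y1), y3) spells out as y2 · y1 · y3


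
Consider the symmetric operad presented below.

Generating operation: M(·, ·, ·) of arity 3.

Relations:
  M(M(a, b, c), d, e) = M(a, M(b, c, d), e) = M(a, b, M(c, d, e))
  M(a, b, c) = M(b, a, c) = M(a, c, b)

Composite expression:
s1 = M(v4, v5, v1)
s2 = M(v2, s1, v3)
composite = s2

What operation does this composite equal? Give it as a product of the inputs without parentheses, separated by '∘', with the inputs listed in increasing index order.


v1 ∘ v2 ∘ v3 ∘ v4 ∘ v5


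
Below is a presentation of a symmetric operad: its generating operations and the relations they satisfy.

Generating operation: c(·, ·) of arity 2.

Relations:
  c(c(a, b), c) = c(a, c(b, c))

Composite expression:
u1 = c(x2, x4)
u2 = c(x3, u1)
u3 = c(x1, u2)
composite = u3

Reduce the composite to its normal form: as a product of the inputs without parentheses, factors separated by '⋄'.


Key point: c is associative — brackets drop, the x-order remains.
c(x2, x4) linearizes to x2 ⋄ x4
c(x3, c(x2, x4)) linearizes to x3 ⋄ x2 ⋄ x4
c(x1, c(x3, c(x2, x4))) linearizes to x1 ⋄ x3 ⋄ x2 ⋄ x4

x1 ⋄ x3 ⋄ x2 ⋄ x4


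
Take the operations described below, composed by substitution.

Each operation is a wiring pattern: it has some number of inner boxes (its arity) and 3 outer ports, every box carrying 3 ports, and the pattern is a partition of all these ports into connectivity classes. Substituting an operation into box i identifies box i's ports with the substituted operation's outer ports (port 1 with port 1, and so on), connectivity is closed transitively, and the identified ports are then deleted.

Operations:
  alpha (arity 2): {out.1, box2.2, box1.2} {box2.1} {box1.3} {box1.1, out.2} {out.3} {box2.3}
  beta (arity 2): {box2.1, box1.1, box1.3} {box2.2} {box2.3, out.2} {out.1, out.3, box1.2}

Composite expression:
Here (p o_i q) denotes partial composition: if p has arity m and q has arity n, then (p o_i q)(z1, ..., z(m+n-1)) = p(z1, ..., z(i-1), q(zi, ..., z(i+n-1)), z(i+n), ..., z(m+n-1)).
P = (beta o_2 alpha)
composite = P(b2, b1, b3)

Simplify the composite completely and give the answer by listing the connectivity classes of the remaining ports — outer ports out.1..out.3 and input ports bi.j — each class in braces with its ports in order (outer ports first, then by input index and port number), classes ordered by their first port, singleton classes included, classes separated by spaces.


{out.1, out.3, b2.2} {out.2} {b1.1} {b1.2, b2.1, b2.3, b3.2} {b1.3} {b3.1} {b3.3}

Two ports join when wires chain via beta-identified ports.
stage alpha: inputs (b1, b3), connectivity {out.1, b1.2, b3.2} {out.2, b1.1} {out.3} {b1.3} {b3.1} {b3.3}, out.j its boundary
stage beta: inputs (b2, b1, b3), connectivity {out.1, out.3, b2.2} {out.2} {b1.1} {b1.2, b2.1, b2.3, b3.2} {b1.3} {b3.1} {b3.3}, out.j its boundary


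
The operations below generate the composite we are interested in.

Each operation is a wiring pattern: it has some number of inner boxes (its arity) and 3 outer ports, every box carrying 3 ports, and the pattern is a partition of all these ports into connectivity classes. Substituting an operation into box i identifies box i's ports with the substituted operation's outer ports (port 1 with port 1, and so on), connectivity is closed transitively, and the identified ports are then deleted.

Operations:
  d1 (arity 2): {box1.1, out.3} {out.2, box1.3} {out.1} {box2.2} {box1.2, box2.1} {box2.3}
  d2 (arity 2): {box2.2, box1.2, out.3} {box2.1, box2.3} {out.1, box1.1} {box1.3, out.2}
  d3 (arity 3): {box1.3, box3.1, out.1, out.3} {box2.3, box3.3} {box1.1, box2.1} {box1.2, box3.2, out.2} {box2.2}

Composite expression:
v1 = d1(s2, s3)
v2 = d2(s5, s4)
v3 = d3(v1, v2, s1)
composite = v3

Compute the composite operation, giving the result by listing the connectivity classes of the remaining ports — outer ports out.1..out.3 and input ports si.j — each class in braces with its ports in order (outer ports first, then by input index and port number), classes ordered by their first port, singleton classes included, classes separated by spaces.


{out.1, out.3, s1.1, s2.1} {out.2, s1.2, s2.3} {s1.3, s4.2, s5.2} {s2.2, s3.1} {s3.2} {s3.3} {s4.1, s4.3} {s5.1} {s5.3}

After gluing at d3, chains via deleted ports link the s-ports.
composing d1 on (s2, s3), with out.j its own outer ports: {out.1} {out.2, s2.3} {out.3, s2.1} {s2.2, s3.1} {s3.2} {s3.3}
composing d2 on (s5, s4), with out.j its own outer ports: {out.1, s5.1} {out.2, s5.3} {out.3, s4.2, s5.2} {s4.1, s4.3}
composing d3 on (s2, s3, s5, s4, s1), with out.j its own outer ports: {out.1, out.3, s1.1, s2.1} {out.2, s1.2, s2.3} {s1.3, s4.2, s5.2} {s2.2, s3.1} {s3.2} {s3.3} {s4.1, s4.3} {s5.1} {s5.3}
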